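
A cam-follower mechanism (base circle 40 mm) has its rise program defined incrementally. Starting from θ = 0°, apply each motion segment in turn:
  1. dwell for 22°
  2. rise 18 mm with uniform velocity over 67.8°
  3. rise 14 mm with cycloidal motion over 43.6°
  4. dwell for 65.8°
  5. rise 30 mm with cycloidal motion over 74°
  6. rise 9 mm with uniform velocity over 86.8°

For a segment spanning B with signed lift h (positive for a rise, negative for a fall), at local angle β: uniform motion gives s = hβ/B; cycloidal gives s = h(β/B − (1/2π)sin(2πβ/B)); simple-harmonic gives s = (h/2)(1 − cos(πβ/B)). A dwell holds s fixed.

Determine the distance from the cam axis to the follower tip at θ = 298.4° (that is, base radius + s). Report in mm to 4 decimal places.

seg 1 [0°–22°] dwell: s stays 0.0000
seg 2 [22°–89.8°] uniform, h=18: full span → s += 18 → s = 18.0000
seg 3 [89.8°–133.4°] cycloidal, h=14: full span → s += 14 → s = 32.0000
seg 4 [133.4°–199.2°] dwell: s stays 32.0000
seg 5 [199.2°–273.2°] cycloidal, h=30: full span → s += 30 → s = 62.0000
seg 6 [273.2°–360°] uniform, h=9: θ=298.4° here. β=25.2, B=86.8. 9·25.2/86.8 = 2.6129 → s = 64.6129
radial distance = base radius + s = 40 + 64.6129 = 104.6129

104.6129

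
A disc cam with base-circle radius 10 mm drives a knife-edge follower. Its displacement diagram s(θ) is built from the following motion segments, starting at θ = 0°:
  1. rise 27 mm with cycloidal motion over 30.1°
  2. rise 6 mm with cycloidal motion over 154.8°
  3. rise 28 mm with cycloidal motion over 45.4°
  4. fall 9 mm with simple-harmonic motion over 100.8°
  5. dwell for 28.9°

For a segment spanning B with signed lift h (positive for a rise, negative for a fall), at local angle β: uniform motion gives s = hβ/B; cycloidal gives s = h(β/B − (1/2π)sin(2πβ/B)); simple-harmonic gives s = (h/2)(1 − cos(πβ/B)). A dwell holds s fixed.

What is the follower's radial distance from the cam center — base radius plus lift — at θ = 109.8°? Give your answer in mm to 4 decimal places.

seg 1 [0°–30.1°] cycloidal, h=27: full span → s += 27 → s = 27.0000
seg 2 [30.1°–184.9°] cycloidal, h=6: θ=109.8° here. β=79.7, B=154.8. 6·(0.5149 − sin(2π·0.5149)/(2π)) = 3.1782 → s = 30.1782
radial distance = base radius + s = 10 + 30.1782 = 40.1782

40.1782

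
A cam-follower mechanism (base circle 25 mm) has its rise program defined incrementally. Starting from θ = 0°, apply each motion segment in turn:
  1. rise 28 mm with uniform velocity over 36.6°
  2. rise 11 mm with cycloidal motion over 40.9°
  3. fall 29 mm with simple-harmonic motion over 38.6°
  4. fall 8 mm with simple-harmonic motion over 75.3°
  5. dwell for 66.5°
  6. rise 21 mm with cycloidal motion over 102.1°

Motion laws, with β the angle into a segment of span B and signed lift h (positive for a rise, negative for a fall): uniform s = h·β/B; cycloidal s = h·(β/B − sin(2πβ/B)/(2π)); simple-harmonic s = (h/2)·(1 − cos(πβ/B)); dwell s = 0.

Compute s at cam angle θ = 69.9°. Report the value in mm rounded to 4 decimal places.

seg 1 [0°–36.6°] uniform, h=28: full span → s += 28 → s = 28.0000
seg 2 [36.6°–77.5°] cycloidal, h=11: θ=69.9° here. β=33.3, B=40.9. 11·(0.8142 − sin(2π·0.8142)/(2π)) = 10.5663 → s = 38.5663

38.5663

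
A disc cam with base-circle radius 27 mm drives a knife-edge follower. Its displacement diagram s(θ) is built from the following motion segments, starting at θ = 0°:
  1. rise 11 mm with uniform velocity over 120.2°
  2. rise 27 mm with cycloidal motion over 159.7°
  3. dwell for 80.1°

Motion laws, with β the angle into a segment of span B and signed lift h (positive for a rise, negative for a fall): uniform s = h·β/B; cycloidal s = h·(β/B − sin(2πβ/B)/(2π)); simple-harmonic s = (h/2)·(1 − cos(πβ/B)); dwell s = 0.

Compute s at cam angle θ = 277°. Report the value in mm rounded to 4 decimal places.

seg 1 [0°–120.2°] uniform, h=11: full span → s += 11 → s = 11.0000
seg 2 [120.2°–279.9°] cycloidal, h=27: θ=277° here. β=156.8, B=159.7. 27·(0.9818 − sin(2π·0.9818)/(2π)) = 26.9989 → s = 37.9989

37.9989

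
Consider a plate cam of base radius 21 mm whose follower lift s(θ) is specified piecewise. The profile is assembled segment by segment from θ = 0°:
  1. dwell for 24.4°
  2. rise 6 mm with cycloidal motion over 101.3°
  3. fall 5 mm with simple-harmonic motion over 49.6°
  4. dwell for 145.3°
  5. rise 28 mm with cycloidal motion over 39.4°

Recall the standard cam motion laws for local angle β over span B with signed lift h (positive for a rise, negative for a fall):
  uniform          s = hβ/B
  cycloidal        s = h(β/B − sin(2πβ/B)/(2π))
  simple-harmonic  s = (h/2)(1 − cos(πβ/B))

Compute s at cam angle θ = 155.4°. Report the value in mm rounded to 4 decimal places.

seg 1 [0°–24.4°] dwell: s stays 0.0000
seg 2 [24.4°–125.7°] cycloidal, h=6: full span → s += 6 → s = 6.0000
seg 3 [125.7°–175.3°] simple-harmonic, h=-5: θ=155.4° here. β=29.7, B=49.6. -5/2·(1 − cos(π·0.5988)) = -3.2635 → s = 2.7365

2.7365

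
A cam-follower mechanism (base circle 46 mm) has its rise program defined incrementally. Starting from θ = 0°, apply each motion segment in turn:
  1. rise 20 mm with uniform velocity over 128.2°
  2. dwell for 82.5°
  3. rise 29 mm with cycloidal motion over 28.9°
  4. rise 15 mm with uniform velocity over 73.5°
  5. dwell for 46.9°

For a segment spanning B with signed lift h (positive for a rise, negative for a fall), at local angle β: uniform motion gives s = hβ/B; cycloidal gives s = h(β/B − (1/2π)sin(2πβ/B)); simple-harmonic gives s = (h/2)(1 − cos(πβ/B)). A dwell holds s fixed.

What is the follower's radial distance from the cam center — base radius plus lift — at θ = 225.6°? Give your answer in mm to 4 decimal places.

seg 1 [0°–128.2°] uniform, h=20: full span → s += 20 → s = 20.0000
seg 2 [128.2°–210.7°] dwell: s stays 20.0000
seg 3 [210.7°–239.6°] cycloidal, h=29: θ=225.6° here. β=14.9, B=28.9. 29·(0.5156 − sin(2π·0.5156)/(2π)) = 15.4024 → s = 35.4024
radial distance = base radius + s = 46 + 35.4024 = 81.4024

81.4024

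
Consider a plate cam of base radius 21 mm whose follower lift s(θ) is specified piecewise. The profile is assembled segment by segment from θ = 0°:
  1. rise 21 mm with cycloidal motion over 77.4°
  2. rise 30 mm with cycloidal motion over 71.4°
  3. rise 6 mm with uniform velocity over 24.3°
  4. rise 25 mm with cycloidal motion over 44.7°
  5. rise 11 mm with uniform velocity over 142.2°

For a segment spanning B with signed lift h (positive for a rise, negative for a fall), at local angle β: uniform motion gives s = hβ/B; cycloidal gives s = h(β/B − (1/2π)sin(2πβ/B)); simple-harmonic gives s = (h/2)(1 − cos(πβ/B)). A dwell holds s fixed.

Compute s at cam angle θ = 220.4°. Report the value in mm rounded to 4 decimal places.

seg 1 [0°–77.4°] cycloidal, h=21: full span → s += 21 → s = 21.0000
seg 2 [77.4°–148.8°] cycloidal, h=30: full span → s += 30 → s = 51.0000
seg 3 [148.8°–173.1°] uniform, h=6: full span → s += 6 → s = 57.0000
seg 4 [173.1°–217.8°] cycloidal, h=25: full span → s += 25 → s = 82.0000
seg 5 [217.8°–360°] uniform, h=11: θ=220.4° here. β=2.6, B=142.2. 11·2.6/142.2 = 0.2011 → s = 82.2011

82.2011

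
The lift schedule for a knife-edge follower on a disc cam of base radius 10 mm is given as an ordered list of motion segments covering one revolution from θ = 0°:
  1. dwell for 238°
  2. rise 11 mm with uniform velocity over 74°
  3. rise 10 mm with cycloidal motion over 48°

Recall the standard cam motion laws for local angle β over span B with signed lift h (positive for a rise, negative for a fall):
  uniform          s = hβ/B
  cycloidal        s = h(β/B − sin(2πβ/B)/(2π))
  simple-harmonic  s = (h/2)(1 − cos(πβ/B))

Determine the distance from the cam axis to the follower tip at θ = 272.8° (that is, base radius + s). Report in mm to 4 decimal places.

seg 1 [0°–238°] dwell: s stays 0.0000
seg 2 [238°–312°] uniform, h=11: θ=272.8° here. β=34.8, B=74. 11·34.8/74 = 5.1730 → s = 5.1730
radial distance = base radius + s = 10 + 5.1730 = 15.1730

15.1730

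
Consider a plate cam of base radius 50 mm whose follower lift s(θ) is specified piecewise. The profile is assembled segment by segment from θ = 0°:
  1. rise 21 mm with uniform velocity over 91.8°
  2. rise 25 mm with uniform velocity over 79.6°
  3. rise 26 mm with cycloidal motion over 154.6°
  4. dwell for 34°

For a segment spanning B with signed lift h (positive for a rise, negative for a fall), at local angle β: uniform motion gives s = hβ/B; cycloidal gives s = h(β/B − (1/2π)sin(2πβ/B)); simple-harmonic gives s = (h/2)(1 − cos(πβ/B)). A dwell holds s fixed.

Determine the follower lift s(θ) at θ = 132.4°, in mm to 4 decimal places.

seg 1 [0°–91.8°] uniform, h=21: full span → s += 21 → s = 21.0000
seg 2 [91.8°–171.4°] uniform, h=25: θ=132.4° here. β=40.6, B=79.6. 25·40.6/79.6 = 12.7513 → s = 33.7513

33.7513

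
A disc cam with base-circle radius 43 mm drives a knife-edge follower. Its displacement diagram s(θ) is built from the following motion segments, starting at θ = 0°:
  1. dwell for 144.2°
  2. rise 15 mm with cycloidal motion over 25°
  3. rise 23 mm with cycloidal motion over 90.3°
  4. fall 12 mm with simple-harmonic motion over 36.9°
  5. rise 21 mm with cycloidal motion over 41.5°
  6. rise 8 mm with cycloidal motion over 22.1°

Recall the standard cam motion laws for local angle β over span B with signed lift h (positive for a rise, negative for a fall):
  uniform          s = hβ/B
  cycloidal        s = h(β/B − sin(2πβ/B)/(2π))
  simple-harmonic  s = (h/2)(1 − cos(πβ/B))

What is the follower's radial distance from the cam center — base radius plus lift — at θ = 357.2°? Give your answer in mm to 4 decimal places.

seg 1 [0°–144.2°] dwell: s stays 0.0000
seg 2 [144.2°–169.2°] cycloidal, h=15: full span → s += 15 → s = 15.0000
seg 3 [169.2°–259.5°] cycloidal, h=23: full span → s += 23 → s = 38.0000
seg 4 [259.5°–296.4°] simple-harmonic, h=-12: full span → s += -12 → s = 26.0000
seg 5 [296.4°–337.9°] cycloidal, h=21: full span → s += 21 → s = 47.0000
seg 6 [337.9°–360°] cycloidal, h=8: θ=357.2° here. β=19.3, B=22.1. 8·(0.8733 − sin(2π·0.8733)/(2π)) = 7.8963 → s = 54.8963
radial distance = base radius + s = 43 + 54.8963 = 97.8963

97.8963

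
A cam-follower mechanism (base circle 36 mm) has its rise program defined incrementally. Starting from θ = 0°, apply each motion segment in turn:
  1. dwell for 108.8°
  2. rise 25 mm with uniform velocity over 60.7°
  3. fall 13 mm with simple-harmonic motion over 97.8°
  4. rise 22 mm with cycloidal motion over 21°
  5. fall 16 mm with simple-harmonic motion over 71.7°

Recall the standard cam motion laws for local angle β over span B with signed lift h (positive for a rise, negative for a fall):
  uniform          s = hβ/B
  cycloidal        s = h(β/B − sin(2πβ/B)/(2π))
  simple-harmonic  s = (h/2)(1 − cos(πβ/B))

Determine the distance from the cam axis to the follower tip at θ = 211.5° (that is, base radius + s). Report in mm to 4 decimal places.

seg 1 [0°–108.8°] dwell: s stays 0.0000
seg 2 [108.8°–169.5°] uniform, h=25: full span → s += 25 → s = 25.0000
seg 3 [169.5°–267.3°] simple-harmonic, h=-13: θ=211.5° here. β=42, B=97.8. -13/2·(1 − cos(π·0.4294)) = -5.0711 → s = 19.9289
radial distance = base radius + s = 36 + 19.9289 = 55.9289

55.9289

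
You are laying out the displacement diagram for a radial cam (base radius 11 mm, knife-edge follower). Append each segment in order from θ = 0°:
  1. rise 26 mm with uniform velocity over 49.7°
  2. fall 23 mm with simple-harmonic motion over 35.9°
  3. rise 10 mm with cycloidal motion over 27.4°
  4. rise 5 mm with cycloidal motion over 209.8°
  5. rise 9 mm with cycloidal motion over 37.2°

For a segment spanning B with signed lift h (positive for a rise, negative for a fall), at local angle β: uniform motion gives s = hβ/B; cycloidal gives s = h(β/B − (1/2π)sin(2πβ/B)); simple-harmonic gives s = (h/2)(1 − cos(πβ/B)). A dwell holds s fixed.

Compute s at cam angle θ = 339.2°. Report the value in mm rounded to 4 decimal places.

seg 1 [0°–49.7°] uniform, h=26: full span → s += 26 → s = 26.0000
seg 2 [49.7°–85.6°] simple-harmonic, h=-23: full span → s += -23 → s = 3.0000
seg 3 [85.6°–113°] cycloidal, h=10: full span → s += 10 → s = 13.0000
seg 4 [113°–322.8°] cycloidal, h=5: full span → s += 5 → s = 18.0000
seg 5 [322.8°–360°] cycloidal, h=9: θ=339.2° here. β=16.4, B=37.2. 9·(0.4409 − sin(2π·0.4409)/(2π)) = 3.4476 → s = 21.4476

21.4476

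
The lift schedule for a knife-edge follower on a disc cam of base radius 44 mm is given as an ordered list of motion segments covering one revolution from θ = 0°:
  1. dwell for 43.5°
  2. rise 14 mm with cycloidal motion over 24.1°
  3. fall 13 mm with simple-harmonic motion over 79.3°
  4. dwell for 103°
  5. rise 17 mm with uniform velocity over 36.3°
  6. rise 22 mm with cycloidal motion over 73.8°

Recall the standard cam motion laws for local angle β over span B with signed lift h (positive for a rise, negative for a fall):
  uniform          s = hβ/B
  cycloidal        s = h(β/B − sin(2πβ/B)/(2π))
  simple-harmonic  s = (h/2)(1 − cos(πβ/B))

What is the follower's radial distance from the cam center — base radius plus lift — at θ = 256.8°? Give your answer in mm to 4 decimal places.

seg 1 [0°–43.5°] dwell: s stays 0.0000
seg 2 [43.5°–67.6°] cycloidal, h=14: full span → s += 14 → s = 14.0000
seg 3 [67.6°–146.9°] simple-harmonic, h=-13: full span → s += -13 → s = 1.0000
seg 4 [146.9°–249.9°] dwell: s stays 1.0000
seg 5 [249.9°–286.2°] uniform, h=17: θ=256.8° here. β=6.9, B=36.3. 17·6.9/36.3 = 3.2314 → s = 4.2314
radial distance = base radius + s = 44 + 4.2314 = 48.2314

48.2314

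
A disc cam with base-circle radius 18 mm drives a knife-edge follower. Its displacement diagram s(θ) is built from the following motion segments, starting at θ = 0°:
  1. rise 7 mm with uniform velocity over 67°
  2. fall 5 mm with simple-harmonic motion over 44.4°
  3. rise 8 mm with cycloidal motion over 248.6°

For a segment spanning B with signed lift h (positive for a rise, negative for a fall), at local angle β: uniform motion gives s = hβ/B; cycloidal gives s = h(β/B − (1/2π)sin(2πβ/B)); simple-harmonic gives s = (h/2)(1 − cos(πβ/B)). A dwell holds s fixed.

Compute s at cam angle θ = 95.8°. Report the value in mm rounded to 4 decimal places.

seg 1 [0°–67°] uniform, h=7: full span → s += 7 → s = 7.0000
seg 2 [67°–111.4°] simple-harmonic, h=-5: θ=95.8° here. β=28.8, B=44.4. -5/2·(1 − cos(π·0.6486)) = -3.6255 → s = 3.3745

3.3745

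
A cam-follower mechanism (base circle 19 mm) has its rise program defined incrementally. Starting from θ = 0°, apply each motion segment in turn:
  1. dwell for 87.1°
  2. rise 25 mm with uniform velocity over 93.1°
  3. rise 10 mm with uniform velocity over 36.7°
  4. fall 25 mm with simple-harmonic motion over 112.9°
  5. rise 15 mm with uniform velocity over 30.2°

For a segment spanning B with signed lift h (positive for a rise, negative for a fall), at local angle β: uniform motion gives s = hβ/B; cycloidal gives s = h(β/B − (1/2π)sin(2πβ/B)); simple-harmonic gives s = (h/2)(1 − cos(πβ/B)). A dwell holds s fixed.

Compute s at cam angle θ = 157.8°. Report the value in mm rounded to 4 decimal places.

seg 1 [0°–87.1°] dwell: s stays 0.0000
seg 2 [87.1°–180.2°] uniform, h=25: θ=157.8° here. β=70.7, B=93.1. 25·70.7/93.1 = 18.9850 → s = 18.9850

18.9850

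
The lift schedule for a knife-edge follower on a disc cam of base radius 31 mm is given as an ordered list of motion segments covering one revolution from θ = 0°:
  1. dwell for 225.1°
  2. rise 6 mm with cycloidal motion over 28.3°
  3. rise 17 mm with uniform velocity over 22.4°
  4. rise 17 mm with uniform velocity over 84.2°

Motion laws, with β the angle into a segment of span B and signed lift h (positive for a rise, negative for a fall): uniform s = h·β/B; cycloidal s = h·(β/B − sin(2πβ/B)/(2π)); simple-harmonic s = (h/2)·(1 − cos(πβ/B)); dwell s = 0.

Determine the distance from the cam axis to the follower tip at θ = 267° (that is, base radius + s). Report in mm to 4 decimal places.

seg 1 [0°–225.1°] dwell: s stays 0.0000
seg 2 [225.1°–253.4°] cycloidal, h=6: full span → s += 6 → s = 6.0000
seg 3 [253.4°–275.8°] uniform, h=17: θ=267° here. β=13.6, B=22.4. 17·13.6/22.4 = 10.3214 → s = 16.3214
radial distance = base radius + s = 31 + 16.3214 = 47.3214

47.3214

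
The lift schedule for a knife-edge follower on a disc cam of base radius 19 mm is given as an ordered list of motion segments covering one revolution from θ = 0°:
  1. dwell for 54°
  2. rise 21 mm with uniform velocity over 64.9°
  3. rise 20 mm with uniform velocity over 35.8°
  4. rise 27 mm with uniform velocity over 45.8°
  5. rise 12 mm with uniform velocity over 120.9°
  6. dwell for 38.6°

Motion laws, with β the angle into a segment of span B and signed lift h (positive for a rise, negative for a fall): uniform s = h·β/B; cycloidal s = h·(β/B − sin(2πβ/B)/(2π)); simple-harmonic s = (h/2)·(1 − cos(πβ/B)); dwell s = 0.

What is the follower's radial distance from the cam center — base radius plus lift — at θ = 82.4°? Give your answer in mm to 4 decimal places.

seg 1 [0°–54°] dwell: s stays 0.0000
seg 2 [54°–118.9°] uniform, h=21: θ=82.4° here. β=28.4, B=64.9. 21·28.4/64.9 = 9.1895 → s = 9.1895
radial distance = base radius + s = 19 + 9.1895 = 28.1895

28.1895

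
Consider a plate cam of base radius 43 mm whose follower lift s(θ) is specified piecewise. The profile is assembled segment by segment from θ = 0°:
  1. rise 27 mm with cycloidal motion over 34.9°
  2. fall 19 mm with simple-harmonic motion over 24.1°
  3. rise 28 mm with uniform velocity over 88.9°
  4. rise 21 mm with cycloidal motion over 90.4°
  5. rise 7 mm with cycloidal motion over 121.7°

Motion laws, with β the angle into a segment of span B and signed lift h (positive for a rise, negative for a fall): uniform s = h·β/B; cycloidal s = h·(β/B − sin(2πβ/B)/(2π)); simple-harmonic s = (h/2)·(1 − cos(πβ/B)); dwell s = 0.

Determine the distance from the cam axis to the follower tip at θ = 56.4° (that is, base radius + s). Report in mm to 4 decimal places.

seg 1 [0°–34.9°] cycloidal, h=27: full span → s += 27 → s = 27.0000
seg 2 [34.9°–59°] simple-harmonic, h=-19: θ=56.4° here. β=21.5, B=24.1. -19/2·(1 − cos(π·0.8921)) = -18.4596 → s = 8.5404
radial distance = base radius + s = 43 + 8.5404 = 51.5404

51.5404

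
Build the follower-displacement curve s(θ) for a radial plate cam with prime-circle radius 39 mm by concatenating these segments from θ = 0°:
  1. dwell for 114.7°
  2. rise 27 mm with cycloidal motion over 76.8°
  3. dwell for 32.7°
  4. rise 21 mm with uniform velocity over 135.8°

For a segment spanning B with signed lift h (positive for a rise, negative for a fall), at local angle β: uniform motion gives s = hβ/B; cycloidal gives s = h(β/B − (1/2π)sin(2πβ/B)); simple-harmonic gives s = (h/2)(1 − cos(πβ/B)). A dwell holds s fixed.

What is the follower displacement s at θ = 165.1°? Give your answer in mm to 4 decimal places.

seg 1 [0°–114.7°] dwell: s stays 0.0000
seg 2 [114.7°–191.5°] cycloidal, h=27: θ=165.1° here. β=50.4, B=76.8. 27·(0.6562 − sin(2π·0.6562)/(2π)) = 21.2917 → s = 21.2917

21.2917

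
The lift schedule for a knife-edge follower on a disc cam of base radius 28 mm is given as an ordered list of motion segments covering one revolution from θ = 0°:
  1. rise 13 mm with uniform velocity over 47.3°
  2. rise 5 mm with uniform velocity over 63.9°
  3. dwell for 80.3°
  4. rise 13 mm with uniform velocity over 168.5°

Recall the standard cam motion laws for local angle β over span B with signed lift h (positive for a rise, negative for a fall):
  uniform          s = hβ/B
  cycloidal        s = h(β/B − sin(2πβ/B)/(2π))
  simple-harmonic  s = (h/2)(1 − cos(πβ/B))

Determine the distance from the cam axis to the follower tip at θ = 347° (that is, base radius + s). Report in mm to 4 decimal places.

seg 1 [0°–47.3°] uniform, h=13: full span → s += 13 → s = 13.0000
seg 2 [47.3°–111.2°] uniform, h=5: full span → s += 5 → s = 18.0000
seg 3 [111.2°–191.5°] dwell: s stays 18.0000
seg 4 [191.5°–360°] uniform, h=13: θ=347° here. β=155.5, B=168.5. 13·155.5/168.5 = 11.9970 → s = 29.9970
radial distance = base radius + s = 28 + 29.9970 = 57.9970

57.9970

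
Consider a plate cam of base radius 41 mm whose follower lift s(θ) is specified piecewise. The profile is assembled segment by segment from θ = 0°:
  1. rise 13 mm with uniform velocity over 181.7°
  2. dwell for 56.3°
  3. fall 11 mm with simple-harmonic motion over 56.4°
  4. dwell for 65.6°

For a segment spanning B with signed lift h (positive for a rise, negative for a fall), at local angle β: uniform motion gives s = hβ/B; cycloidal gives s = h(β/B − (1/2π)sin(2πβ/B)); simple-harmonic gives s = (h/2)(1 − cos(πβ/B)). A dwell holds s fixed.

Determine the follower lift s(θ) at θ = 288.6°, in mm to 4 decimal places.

seg 1 [0°–181.7°] uniform, h=13: full span → s += 13 → s = 13.0000
seg 2 [181.7°–238°] dwell: s stays 13.0000
seg 3 [238°–294.4°] simple-harmonic, h=-11: θ=288.6° here. β=50.6, B=56.4. -11/2·(1 − cos(π·0.8972)) = -10.7155 → s = 2.2845

2.2845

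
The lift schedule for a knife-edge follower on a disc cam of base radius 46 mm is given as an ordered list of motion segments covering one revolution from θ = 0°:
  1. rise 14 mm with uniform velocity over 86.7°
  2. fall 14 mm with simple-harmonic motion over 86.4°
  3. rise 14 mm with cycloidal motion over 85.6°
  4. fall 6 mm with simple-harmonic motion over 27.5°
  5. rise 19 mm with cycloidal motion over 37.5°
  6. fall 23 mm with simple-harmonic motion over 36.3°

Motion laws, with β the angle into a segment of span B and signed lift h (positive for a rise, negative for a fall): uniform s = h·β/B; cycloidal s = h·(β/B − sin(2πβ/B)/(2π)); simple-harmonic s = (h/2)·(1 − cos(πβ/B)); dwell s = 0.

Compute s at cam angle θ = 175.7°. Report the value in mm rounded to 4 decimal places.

seg 1 [0°–86.7°] uniform, h=14: full span → s += 14 → s = 14.0000
seg 2 [86.7°–173.1°] simple-harmonic, h=-14: full span → s += -14 → s = 0.0000
seg 3 [173.1°–258.7°] cycloidal, h=14: θ=175.7° here. β=2.6, B=85.6. 14·(0.0304 − sin(2π·0.0304)/(2π)) = 0.0026 → s = 0.0026

0.0026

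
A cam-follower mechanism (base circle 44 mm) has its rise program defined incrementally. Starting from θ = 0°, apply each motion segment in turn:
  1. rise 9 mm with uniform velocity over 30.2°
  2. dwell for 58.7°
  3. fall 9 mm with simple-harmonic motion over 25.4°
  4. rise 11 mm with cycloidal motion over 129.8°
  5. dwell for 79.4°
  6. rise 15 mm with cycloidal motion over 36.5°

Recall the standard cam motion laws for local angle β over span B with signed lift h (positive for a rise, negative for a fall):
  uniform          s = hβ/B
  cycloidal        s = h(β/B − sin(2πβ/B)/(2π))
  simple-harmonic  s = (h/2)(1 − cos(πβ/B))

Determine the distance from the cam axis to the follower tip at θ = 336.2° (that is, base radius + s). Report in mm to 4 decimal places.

seg 1 [0°–30.2°] uniform, h=9: full span → s += 9 → s = 9.0000
seg 2 [30.2°–88.9°] dwell: s stays 9.0000
seg 3 [88.9°–114.3°] simple-harmonic, h=-9: full span → s += -9 → s = 0.0000
seg 4 [114.3°–244.1°] cycloidal, h=11: full span → s += 11 → s = 11.0000
seg 5 [244.1°–323.5°] dwell: s stays 11.0000
seg 6 [323.5°–360°] cycloidal, h=15: θ=336.2° here. β=12.7, B=36.5. 15·(0.3479 − sin(2π·0.3479)/(2π)) = 3.2698 → s = 14.2698
radial distance = base radius + s = 44 + 14.2698 = 58.2698

58.2698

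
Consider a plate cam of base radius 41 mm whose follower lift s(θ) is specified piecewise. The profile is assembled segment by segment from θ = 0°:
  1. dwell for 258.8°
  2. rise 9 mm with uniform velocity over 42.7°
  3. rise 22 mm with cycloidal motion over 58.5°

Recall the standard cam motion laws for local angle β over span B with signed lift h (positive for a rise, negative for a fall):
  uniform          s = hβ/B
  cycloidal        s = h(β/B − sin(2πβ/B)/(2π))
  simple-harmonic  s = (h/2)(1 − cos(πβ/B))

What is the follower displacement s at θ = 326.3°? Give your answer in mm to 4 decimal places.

seg 1 [0°–258.8°] dwell: s stays 0.0000
seg 2 [258.8°–301.5°] uniform, h=9: full span → s += 9 → s = 9.0000
seg 3 [301.5°–360°] cycloidal, h=22: θ=326.3° here. β=24.8, B=58.5. 22·(0.4239 − sin(2π·0.4239)/(2π)) = 7.7160 → s = 16.7160

16.7160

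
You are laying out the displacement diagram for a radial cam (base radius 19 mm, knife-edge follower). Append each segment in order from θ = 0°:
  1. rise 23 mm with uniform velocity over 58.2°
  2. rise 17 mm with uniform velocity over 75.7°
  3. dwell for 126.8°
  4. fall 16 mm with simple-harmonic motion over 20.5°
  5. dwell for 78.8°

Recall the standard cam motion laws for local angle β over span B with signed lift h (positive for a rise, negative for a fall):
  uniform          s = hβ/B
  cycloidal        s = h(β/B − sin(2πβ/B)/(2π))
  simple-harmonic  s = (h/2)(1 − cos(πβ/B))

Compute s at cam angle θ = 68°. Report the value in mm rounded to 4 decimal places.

seg 1 [0°–58.2°] uniform, h=23: full span → s += 23 → s = 23.0000
seg 2 [58.2°–133.9°] uniform, h=17: θ=68° here. β=9.8, B=75.7. 17·9.8/75.7 = 2.2008 → s = 25.2008

25.2008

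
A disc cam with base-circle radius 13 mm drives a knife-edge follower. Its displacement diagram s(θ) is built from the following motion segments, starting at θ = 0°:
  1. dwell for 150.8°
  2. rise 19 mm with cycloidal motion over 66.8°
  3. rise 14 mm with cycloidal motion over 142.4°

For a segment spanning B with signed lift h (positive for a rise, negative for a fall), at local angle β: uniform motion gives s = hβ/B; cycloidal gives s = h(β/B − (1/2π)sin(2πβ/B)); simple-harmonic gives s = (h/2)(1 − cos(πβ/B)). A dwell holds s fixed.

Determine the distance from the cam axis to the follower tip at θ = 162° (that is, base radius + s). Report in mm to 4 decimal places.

seg 1 [0°–150.8°] dwell: s stays 0.0000
seg 2 [150.8°–217.6°] cycloidal, h=19: θ=162° here. β=11.2, B=66.8. 19·(0.1677 − sin(2π·0.1677)/(2π)) = 0.5574 → s = 0.5574
radial distance = base radius + s = 13 + 0.5574 = 13.5574

13.5574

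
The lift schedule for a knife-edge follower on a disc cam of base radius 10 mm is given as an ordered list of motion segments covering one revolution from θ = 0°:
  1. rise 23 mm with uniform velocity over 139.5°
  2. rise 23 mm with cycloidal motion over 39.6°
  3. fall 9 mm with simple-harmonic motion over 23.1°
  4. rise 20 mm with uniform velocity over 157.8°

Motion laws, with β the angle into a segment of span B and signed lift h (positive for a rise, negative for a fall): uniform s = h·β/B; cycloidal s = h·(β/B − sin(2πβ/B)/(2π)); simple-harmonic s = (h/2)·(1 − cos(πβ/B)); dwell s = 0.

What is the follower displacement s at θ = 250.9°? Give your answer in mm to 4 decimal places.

seg 1 [0°–139.5°] uniform, h=23: full span → s += 23 → s = 23.0000
seg 2 [139.5°–179.1°] cycloidal, h=23: full span → s += 23 → s = 46.0000
seg 3 [179.1°–202.2°] simple-harmonic, h=-9: full span → s += -9 → s = 37.0000
seg 4 [202.2°–360°] uniform, h=20: θ=250.9° here. β=48.7, B=157.8. 20·48.7/157.8 = 6.1724 → s = 43.1724

43.1724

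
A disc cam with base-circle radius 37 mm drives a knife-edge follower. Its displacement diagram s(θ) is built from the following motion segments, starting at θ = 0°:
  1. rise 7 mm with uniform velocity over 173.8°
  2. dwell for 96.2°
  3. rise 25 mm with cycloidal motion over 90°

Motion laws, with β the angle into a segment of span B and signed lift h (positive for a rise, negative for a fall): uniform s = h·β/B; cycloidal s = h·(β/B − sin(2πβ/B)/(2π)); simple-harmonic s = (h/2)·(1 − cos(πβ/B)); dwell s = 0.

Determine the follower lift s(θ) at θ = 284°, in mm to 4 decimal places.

seg 1 [0°–173.8°] uniform, h=7: full span → s += 7 → s = 7.0000
seg 2 [173.8°–270°] dwell: s stays 7.0000
seg 3 [270°–360°] cycloidal, h=25: θ=284° here. β=14, B=90. 25·(0.1556 − sin(2π·0.1556)/(2π)) = 0.5903 → s = 7.5903

7.5903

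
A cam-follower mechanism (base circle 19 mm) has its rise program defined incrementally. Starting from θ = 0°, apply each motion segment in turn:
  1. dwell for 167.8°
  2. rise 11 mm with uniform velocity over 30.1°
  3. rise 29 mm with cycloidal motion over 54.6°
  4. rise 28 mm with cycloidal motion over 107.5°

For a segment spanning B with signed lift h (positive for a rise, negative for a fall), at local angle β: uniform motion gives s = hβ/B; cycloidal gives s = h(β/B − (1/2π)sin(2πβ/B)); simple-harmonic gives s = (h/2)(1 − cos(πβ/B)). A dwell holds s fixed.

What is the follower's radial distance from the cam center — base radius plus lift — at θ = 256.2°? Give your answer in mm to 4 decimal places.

seg 1 [0°–167.8°] dwell: s stays 0.0000
seg 2 [167.8°–197.9°] uniform, h=11: full span → s += 11 → s = 11.0000
seg 3 [197.9°–252.5°] cycloidal, h=29: full span → s += 29 → s = 40.0000
seg 4 [252.5°–360°] cycloidal, h=28: θ=256.2° here. β=3.7, B=107.5. 28·(0.0344 − sin(2π·0.0344)/(2π)) = 0.0075 → s = 40.0075
radial distance = base radius + s = 19 + 40.0075 = 59.0075

59.0075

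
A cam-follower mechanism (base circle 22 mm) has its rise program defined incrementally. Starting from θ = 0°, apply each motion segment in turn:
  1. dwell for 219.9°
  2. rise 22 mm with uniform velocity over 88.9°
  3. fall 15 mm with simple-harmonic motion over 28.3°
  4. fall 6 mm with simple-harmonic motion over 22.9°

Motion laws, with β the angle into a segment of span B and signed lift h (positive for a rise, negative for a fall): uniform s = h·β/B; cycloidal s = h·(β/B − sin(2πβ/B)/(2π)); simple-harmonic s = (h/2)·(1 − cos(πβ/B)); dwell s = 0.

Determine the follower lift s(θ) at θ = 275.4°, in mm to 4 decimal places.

seg 1 [0°–219.9°] dwell: s stays 0.0000
seg 2 [219.9°–308.8°] uniform, h=22: θ=275.4° here. β=55.5, B=88.9. 22·55.5/88.9 = 13.7345 → s = 13.7345

13.7345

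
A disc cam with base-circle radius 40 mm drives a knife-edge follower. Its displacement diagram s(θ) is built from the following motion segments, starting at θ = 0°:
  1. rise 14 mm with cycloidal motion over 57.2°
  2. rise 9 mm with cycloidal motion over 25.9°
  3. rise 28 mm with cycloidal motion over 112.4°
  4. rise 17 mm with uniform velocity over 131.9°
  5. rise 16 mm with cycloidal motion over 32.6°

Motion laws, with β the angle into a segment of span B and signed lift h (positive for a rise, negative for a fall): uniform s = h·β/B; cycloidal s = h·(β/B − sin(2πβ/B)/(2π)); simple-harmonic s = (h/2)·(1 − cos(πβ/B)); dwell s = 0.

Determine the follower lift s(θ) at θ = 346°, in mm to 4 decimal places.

seg 1 [0°–57.2°] cycloidal, h=14: full span → s += 14 → s = 14.0000
seg 2 [57.2°–83.1°] cycloidal, h=9: full span → s += 9 → s = 23.0000
seg 3 [83.1°–195.5°] cycloidal, h=28: full span → s += 28 → s = 51.0000
seg 4 [195.5°–327.4°] uniform, h=17: full span → s += 17 → s = 68.0000
seg 5 [327.4°–360°] cycloidal, h=16: θ=346° here. β=18.6, B=32.6. 16·(0.5706 − sin(2π·0.5706)/(2π)) = 10.2211 → s = 78.2211

78.2211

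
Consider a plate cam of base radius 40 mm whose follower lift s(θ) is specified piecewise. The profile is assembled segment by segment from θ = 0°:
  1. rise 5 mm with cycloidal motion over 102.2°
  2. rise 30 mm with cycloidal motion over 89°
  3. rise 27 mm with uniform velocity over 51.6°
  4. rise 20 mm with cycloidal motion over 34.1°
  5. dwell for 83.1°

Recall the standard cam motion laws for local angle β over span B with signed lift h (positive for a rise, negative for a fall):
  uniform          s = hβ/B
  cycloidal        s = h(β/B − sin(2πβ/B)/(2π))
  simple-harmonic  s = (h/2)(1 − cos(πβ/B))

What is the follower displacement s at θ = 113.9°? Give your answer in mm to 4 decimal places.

seg 1 [0°–102.2°] cycloidal, h=5: full span → s += 5 → s = 5.0000
seg 2 [102.2°–191.2°] cycloidal, h=30: θ=113.9° here. β=11.7, B=89. 30·(0.1315 − sin(2π·0.1315)/(2π)) = 0.4334 → s = 5.4334

5.4334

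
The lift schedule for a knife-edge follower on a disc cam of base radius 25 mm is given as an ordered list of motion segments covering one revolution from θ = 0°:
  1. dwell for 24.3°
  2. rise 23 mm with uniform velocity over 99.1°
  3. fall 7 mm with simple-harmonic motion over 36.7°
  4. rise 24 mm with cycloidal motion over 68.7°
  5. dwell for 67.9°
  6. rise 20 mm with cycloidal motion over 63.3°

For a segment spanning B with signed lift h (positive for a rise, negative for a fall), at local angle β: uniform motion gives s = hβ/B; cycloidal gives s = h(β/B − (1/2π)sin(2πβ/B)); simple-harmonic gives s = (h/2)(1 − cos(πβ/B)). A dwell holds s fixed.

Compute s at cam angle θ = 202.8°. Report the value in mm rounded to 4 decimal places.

seg 1 [0°–24.3°] dwell: s stays 0.0000
seg 2 [24.3°–123.4°] uniform, h=23: full span → s += 23 → s = 23.0000
seg 3 [123.4°–160.1°] simple-harmonic, h=-7: full span → s += -7 → s = 16.0000
seg 4 [160.1°–228.8°] cycloidal, h=24: θ=202.8° here. β=42.7, B=68.7. 24·(0.6215 − sin(2π·0.6215)/(2π)) = 17.5587 → s = 33.5587

33.5587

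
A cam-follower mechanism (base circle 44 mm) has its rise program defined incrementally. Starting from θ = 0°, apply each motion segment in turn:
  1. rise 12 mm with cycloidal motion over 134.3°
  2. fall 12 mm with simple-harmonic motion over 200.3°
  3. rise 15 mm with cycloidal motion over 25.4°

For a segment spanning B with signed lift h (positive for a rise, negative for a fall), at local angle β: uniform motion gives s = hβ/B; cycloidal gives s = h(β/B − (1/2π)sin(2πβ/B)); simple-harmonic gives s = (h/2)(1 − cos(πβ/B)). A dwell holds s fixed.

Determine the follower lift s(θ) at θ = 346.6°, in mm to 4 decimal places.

seg 1 [0°–134.3°] cycloidal, h=12: full span → s += 12 → s = 12.0000
seg 2 [134.3°–334.6°] simple-harmonic, h=-12: full span → s += -12 → s = 0.0000
seg 3 [334.6°–360°] cycloidal, h=15: θ=346.6° here. β=12, B=25.4. 15·(0.4724 − sin(2π·0.4724)/(2π)) = 6.6753 → s = 6.6753

6.6753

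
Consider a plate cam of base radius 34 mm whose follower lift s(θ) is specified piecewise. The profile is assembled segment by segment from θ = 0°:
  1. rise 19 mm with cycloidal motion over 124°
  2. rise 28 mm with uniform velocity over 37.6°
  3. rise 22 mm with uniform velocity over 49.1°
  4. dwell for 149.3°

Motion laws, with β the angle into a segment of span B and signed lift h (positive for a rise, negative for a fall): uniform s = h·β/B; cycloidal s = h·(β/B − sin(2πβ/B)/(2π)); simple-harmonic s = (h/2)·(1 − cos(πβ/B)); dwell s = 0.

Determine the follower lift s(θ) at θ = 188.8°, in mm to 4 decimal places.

seg 1 [0°–124°] cycloidal, h=19: full span → s += 19 → s = 19.0000
seg 2 [124°–161.6°] uniform, h=28: full span → s += 28 → s = 47.0000
seg 3 [161.6°–210.7°] uniform, h=22: θ=188.8° here. β=27.2, B=49.1. 22·27.2/49.1 = 12.1874 → s = 59.1874

59.1874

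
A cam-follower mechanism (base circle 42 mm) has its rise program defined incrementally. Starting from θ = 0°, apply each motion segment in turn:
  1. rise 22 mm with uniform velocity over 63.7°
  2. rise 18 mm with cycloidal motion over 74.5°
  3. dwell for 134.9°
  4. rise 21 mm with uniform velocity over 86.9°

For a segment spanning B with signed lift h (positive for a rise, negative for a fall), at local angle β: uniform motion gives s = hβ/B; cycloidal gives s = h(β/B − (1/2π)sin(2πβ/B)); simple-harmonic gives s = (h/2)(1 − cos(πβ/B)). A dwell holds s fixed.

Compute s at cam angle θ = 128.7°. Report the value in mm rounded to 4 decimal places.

seg 1 [0°–63.7°] uniform, h=22: full span → s += 22 → s = 22.0000
seg 2 [63.7°–138.2°] cycloidal, h=18: θ=128.7° here. β=65, B=74.5. 18·(0.8725 − sin(2π·0.8725)/(2π)) = 17.7622 → s = 39.7622

39.7622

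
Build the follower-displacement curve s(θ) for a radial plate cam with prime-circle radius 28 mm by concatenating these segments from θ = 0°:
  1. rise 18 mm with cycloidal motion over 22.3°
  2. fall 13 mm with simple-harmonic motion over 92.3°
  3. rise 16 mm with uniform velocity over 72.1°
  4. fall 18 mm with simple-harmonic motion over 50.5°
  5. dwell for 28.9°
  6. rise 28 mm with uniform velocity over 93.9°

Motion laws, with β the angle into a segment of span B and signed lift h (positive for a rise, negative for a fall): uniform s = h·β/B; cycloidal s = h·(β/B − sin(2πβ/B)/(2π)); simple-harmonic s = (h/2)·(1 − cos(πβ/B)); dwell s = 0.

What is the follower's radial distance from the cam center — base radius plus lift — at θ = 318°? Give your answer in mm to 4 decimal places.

seg 1 [0°–22.3°] cycloidal, h=18: full span → s += 18 → s = 18.0000
seg 2 [22.3°–114.6°] simple-harmonic, h=-13: full span → s += -13 → s = 5.0000
seg 3 [114.6°–186.7°] uniform, h=16: full span → s += 16 → s = 21.0000
seg 4 [186.7°–237.2°] simple-harmonic, h=-18: full span → s += -18 → s = 3.0000
seg 5 [237.2°–266.1°] dwell: s stays 3.0000
seg 6 [266.1°–360°] uniform, h=28: θ=318° here. β=51.9, B=93.9. 28·51.9/93.9 = 15.4760 → s = 18.4760
radial distance = base radius + s = 28 + 18.4760 = 46.4760

46.4760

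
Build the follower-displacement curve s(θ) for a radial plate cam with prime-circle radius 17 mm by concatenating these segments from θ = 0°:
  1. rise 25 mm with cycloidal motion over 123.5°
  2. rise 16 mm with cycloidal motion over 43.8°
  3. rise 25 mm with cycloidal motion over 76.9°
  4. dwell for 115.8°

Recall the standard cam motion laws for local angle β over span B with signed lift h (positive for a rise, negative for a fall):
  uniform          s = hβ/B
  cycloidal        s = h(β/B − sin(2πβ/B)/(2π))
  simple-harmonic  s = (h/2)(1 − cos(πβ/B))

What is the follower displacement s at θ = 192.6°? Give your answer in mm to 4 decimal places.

seg 1 [0°–123.5°] cycloidal, h=25: full span → s += 25 → s = 25.0000
seg 2 [123.5°–167.3°] cycloidal, h=16: full span → s += 16 → s = 41.0000
seg 3 [167.3°–244.2°] cycloidal, h=25: θ=192.6° here. β=25.3, B=76.9. 25·(0.3290 − sin(2π·0.3290)/(2π)) = 4.7263 → s = 45.7263

45.7263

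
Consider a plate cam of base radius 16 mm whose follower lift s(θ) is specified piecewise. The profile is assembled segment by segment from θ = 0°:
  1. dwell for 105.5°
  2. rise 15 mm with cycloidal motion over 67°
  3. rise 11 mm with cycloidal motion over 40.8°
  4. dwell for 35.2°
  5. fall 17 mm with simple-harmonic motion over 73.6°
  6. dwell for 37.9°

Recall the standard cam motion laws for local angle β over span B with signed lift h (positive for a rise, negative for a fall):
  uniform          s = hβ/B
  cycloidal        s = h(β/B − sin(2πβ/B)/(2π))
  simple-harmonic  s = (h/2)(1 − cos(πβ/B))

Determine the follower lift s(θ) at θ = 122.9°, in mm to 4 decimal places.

seg 1 [0°–105.5°] dwell: s stays 0.0000
seg 2 [105.5°–172.5°] cycloidal, h=15: θ=122.9° here. β=17.4, B=67. 15·(0.2597 − sin(2π·0.2597)/(2π)) = 1.5126 → s = 1.5126

1.5126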